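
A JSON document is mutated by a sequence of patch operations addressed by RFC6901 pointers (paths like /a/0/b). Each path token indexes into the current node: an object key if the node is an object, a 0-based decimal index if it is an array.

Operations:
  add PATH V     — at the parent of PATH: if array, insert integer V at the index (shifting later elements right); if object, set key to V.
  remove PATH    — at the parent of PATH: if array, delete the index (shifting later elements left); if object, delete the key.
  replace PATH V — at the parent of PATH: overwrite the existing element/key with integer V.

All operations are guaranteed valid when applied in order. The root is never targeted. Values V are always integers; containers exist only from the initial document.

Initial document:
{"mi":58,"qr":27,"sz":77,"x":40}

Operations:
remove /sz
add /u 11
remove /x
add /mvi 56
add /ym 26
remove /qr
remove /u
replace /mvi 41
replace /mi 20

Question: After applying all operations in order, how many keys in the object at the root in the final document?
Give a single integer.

Answer: 3

Derivation:
After op 1 (remove /sz): {"mi":58,"qr":27,"x":40}
After op 2 (add /u 11): {"mi":58,"qr":27,"u":11,"x":40}
After op 3 (remove /x): {"mi":58,"qr":27,"u":11}
After op 4 (add /mvi 56): {"mi":58,"mvi":56,"qr":27,"u":11}
After op 5 (add /ym 26): {"mi":58,"mvi":56,"qr":27,"u":11,"ym":26}
After op 6 (remove /qr): {"mi":58,"mvi":56,"u":11,"ym":26}
After op 7 (remove /u): {"mi":58,"mvi":56,"ym":26}
After op 8 (replace /mvi 41): {"mi":58,"mvi":41,"ym":26}
After op 9 (replace /mi 20): {"mi":20,"mvi":41,"ym":26}
Size at the root: 3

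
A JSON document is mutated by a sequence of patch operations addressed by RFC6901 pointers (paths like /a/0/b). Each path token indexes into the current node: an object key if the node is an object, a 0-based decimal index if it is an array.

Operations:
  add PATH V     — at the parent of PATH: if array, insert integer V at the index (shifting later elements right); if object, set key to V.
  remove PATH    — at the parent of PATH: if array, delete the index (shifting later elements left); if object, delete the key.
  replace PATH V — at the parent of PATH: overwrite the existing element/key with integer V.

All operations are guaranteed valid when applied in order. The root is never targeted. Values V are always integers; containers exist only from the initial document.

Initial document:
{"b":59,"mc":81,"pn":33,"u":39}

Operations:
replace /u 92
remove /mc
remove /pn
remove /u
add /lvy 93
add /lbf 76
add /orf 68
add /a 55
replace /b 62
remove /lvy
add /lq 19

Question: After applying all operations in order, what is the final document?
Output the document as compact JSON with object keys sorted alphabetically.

After op 1 (replace /u 92): {"b":59,"mc":81,"pn":33,"u":92}
After op 2 (remove /mc): {"b":59,"pn":33,"u":92}
After op 3 (remove /pn): {"b":59,"u":92}
After op 4 (remove /u): {"b":59}
After op 5 (add /lvy 93): {"b":59,"lvy":93}
After op 6 (add /lbf 76): {"b":59,"lbf":76,"lvy":93}
After op 7 (add /orf 68): {"b":59,"lbf":76,"lvy":93,"orf":68}
After op 8 (add /a 55): {"a":55,"b":59,"lbf":76,"lvy":93,"orf":68}
After op 9 (replace /b 62): {"a":55,"b":62,"lbf":76,"lvy":93,"orf":68}
After op 10 (remove /lvy): {"a":55,"b":62,"lbf":76,"orf":68}
After op 11 (add /lq 19): {"a":55,"b":62,"lbf":76,"lq":19,"orf":68}

Answer: {"a":55,"b":62,"lbf":76,"lq":19,"orf":68}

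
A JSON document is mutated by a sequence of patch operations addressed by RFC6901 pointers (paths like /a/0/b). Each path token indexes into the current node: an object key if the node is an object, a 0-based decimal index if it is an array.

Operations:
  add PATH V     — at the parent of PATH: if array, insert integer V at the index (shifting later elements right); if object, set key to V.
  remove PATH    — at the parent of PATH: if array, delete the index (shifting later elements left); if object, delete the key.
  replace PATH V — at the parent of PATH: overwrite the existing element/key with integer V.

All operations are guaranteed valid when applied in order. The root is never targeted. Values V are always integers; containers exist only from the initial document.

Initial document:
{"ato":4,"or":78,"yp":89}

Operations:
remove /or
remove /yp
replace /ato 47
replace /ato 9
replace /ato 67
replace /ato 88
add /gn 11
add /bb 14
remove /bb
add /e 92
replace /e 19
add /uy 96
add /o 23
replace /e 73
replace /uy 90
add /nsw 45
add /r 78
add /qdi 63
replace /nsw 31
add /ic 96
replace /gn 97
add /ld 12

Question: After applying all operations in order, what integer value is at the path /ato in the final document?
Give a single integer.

After op 1 (remove /or): {"ato":4,"yp":89}
After op 2 (remove /yp): {"ato":4}
After op 3 (replace /ato 47): {"ato":47}
After op 4 (replace /ato 9): {"ato":9}
After op 5 (replace /ato 67): {"ato":67}
After op 6 (replace /ato 88): {"ato":88}
After op 7 (add /gn 11): {"ato":88,"gn":11}
After op 8 (add /bb 14): {"ato":88,"bb":14,"gn":11}
After op 9 (remove /bb): {"ato":88,"gn":11}
After op 10 (add /e 92): {"ato":88,"e":92,"gn":11}
After op 11 (replace /e 19): {"ato":88,"e":19,"gn":11}
After op 12 (add /uy 96): {"ato":88,"e":19,"gn":11,"uy":96}
After op 13 (add /o 23): {"ato":88,"e":19,"gn":11,"o":23,"uy":96}
After op 14 (replace /e 73): {"ato":88,"e":73,"gn":11,"o":23,"uy":96}
After op 15 (replace /uy 90): {"ato":88,"e":73,"gn":11,"o":23,"uy":90}
After op 16 (add /nsw 45): {"ato":88,"e":73,"gn":11,"nsw":45,"o":23,"uy":90}
After op 17 (add /r 78): {"ato":88,"e":73,"gn":11,"nsw":45,"o":23,"r":78,"uy":90}
After op 18 (add /qdi 63): {"ato":88,"e":73,"gn":11,"nsw":45,"o":23,"qdi":63,"r":78,"uy":90}
After op 19 (replace /nsw 31): {"ato":88,"e":73,"gn":11,"nsw":31,"o":23,"qdi":63,"r":78,"uy":90}
After op 20 (add /ic 96): {"ato":88,"e":73,"gn":11,"ic":96,"nsw":31,"o":23,"qdi":63,"r":78,"uy":90}
After op 21 (replace /gn 97): {"ato":88,"e":73,"gn":97,"ic":96,"nsw":31,"o":23,"qdi":63,"r":78,"uy":90}
After op 22 (add /ld 12): {"ato":88,"e":73,"gn":97,"ic":96,"ld":12,"nsw":31,"o":23,"qdi":63,"r":78,"uy":90}
Value at /ato: 88

Answer: 88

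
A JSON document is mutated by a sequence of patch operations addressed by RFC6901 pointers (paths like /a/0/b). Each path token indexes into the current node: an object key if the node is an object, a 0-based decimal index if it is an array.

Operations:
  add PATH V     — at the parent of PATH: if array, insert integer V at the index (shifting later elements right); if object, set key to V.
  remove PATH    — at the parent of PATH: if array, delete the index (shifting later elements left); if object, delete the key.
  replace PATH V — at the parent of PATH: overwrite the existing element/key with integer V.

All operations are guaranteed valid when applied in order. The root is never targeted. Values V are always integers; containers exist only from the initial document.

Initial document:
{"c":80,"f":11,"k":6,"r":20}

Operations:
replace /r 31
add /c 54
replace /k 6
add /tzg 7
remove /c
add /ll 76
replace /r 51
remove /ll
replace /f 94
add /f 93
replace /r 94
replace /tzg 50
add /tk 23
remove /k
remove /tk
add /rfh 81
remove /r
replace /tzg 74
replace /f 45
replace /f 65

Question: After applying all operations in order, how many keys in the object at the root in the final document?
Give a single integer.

Answer: 3

Derivation:
After op 1 (replace /r 31): {"c":80,"f":11,"k":6,"r":31}
After op 2 (add /c 54): {"c":54,"f":11,"k":6,"r":31}
After op 3 (replace /k 6): {"c":54,"f":11,"k":6,"r":31}
After op 4 (add /tzg 7): {"c":54,"f":11,"k":6,"r":31,"tzg":7}
After op 5 (remove /c): {"f":11,"k":6,"r":31,"tzg":7}
After op 6 (add /ll 76): {"f":11,"k":6,"ll":76,"r":31,"tzg":7}
After op 7 (replace /r 51): {"f":11,"k":6,"ll":76,"r":51,"tzg":7}
After op 8 (remove /ll): {"f":11,"k":6,"r":51,"tzg":7}
After op 9 (replace /f 94): {"f":94,"k":6,"r":51,"tzg":7}
After op 10 (add /f 93): {"f":93,"k":6,"r":51,"tzg":7}
After op 11 (replace /r 94): {"f":93,"k":6,"r":94,"tzg":7}
After op 12 (replace /tzg 50): {"f":93,"k":6,"r":94,"tzg":50}
After op 13 (add /tk 23): {"f":93,"k":6,"r":94,"tk":23,"tzg":50}
After op 14 (remove /k): {"f":93,"r":94,"tk":23,"tzg":50}
After op 15 (remove /tk): {"f":93,"r":94,"tzg":50}
After op 16 (add /rfh 81): {"f":93,"r":94,"rfh":81,"tzg":50}
After op 17 (remove /r): {"f":93,"rfh":81,"tzg":50}
After op 18 (replace /tzg 74): {"f":93,"rfh":81,"tzg":74}
After op 19 (replace /f 45): {"f":45,"rfh":81,"tzg":74}
After op 20 (replace /f 65): {"f":65,"rfh":81,"tzg":74}
Size at the root: 3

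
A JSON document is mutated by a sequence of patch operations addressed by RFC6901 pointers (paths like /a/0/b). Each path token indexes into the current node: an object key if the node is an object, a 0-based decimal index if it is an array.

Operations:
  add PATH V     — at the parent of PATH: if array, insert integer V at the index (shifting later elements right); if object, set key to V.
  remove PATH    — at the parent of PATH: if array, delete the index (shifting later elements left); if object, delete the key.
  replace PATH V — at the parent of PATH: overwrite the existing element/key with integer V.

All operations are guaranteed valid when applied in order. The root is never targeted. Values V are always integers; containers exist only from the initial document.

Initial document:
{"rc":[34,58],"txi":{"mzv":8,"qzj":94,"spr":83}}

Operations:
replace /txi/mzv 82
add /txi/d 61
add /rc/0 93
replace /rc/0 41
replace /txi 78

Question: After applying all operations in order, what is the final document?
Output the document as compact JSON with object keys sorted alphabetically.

After op 1 (replace /txi/mzv 82): {"rc":[34,58],"txi":{"mzv":82,"qzj":94,"spr":83}}
After op 2 (add /txi/d 61): {"rc":[34,58],"txi":{"d":61,"mzv":82,"qzj":94,"spr":83}}
After op 3 (add /rc/0 93): {"rc":[93,34,58],"txi":{"d":61,"mzv":82,"qzj":94,"spr":83}}
After op 4 (replace /rc/0 41): {"rc":[41,34,58],"txi":{"d":61,"mzv":82,"qzj":94,"spr":83}}
After op 5 (replace /txi 78): {"rc":[41,34,58],"txi":78}

Answer: {"rc":[41,34,58],"txi":78}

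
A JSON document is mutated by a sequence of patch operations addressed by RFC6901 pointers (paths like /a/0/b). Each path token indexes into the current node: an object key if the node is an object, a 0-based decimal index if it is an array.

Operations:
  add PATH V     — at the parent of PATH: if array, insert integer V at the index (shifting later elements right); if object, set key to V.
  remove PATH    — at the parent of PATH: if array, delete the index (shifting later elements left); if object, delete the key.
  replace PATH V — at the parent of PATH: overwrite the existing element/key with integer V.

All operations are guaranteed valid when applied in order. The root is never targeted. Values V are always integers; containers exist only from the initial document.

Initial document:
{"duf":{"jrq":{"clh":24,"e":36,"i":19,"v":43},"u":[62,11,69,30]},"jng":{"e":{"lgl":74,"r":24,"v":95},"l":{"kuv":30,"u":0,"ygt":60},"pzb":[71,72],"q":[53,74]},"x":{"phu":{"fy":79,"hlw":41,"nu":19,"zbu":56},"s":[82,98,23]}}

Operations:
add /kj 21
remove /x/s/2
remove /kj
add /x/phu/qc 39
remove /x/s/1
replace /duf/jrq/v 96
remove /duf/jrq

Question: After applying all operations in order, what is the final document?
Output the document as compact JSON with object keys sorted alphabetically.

After op 1 (add /kj 21): {"duf":{"jrq":{"clh":24,"e":36,"i":19,"v":43},"u":[62,11,69,30]},"jng":{"e":{"lgl":74,"r":24,"v":95},"l":{"kuv":30,"u":0,"ygt":60},"pzb":[71,72],"q":[53,74]},"kj":21,"x":{"phu":{"fy":79,"hlw":41,"nu":19,"zbu":56},"s":[82,98,23]}}
After op 2 (remove /x/s/2): {"duf":{"jrq":{"clh":24,"e":36,"i":19,"v":43},"u":[62,11,69,30]},"jng":{"e":{"lgl":74,"r":24,"v":95},"l":{"kuv":30,"u":0,"ygt":60},"pzb":[71,72],"q":[53,74]},"kj":21,"x":{"phu":{"fy":79,"hlw":41,"nu":19,"zbu":56},"s":[82,98]}}
After op 3 (remove /kj): {"duf":{"jrq":{"clh":24,"e":36,"i":19,"v":43},"u":[62,11,69,30]},"jng":{"e":{"lgl":74,"r":24,"v":95},"l":{"kuv":30,"u":0,"ygt":60},"pzb":[71,72],"q":[53,74]},"x":{"phu":{"fy":79,"hlw":41,"nu":19,"zbu":56},"s":[82,98]}}
After op 4 (add /x/phu/qc 39): {"duf":{"jrq":{"clh":24,"e":36,"i":19,"v":43},"u":[62,11,69,30]},"jng":{"e":{"lgl":74,"r":24,"v":95},"l":{"kuv":30,"u":0,"ygt":60},"pzb":[71,72],"q":[53,74]},"x":{"phu":{"fy":79,"hlw":41,"nu":19,"qc":39,"zbu":56},"s":[82,98]}}
After op 5 (remove /x/s/1): {"duf":{"jrq":{"clh":24,"e":36,"i":19,"v":43},"u":[62,11,69,30]},"jng":{"e":{"lgl":74,"r":24,"v":95},"l":{"kuv":30,"u":0,"ygt":60},"pzb":[71,72],"q":[53,74]},"x":{"phu":{"fy":79,"hlw":41,"nu":19,"qc":39,"zbu":56},"s":[82]}}
After op 6 (replace /duf/jrq/v 96): {"duf":{"jrq":{"clh":24,"e":36,"i":19,"v":96},"u":[62,11,69,30]},"jng":{"e":{"lgl":74,"r":24,"v":95},"l":{"kuv":30,"u":0,"ygt":60},"pzb":[71,72],"q":[53,74]},"x":{"phu":{"fy":79,"hlw":41,"nu":19,"qc":39,"zbu":56},"s":[82]}}
After op 7 (remove /duf/jrq): {"duf":{"u":[62,11,69,30]},"jng":{"e":{"lgl":74,"r":24,"v":95},"l":{"kuv":30,"u":0,"ygt":60},"pzb":[71,72],"q":[53,74]},"x":{"phu":{"fy":79,"hlw":41,"nu":19,"qc":39,"zbu":56},"s":[82]}}

Answer: {"duf":{"u":[62,11,69,30]},"jng":{"e":{"lgl":74,"r":24,"v":95},"l":{"kuv":30,"u":0,"ygt":60},"pzb":[71,72],"q":[53,74]},"x":{"phu":{"fy":79,"hlw":41,"nu":19,"qc":39,"zbu":56},"s":[82]}}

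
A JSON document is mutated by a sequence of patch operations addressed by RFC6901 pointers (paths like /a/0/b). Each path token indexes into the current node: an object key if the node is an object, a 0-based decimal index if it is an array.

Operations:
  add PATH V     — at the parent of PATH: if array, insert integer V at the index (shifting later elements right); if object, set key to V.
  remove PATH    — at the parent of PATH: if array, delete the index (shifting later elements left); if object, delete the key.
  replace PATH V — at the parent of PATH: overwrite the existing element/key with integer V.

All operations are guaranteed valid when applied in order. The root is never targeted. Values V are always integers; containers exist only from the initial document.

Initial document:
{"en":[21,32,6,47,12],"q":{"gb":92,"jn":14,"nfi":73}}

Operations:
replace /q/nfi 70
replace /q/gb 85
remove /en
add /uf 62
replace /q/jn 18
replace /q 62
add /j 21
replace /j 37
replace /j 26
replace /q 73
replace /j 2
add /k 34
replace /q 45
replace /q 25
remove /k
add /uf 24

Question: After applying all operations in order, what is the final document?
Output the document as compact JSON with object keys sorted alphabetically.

After op 1 (replace /q/nfi 70): {"en":[21,32,6,47,12],"q":{"gb":92,"jn":14,"nfi":70}}
After op 2 (replace /q/gb 85): {"en":[21,32,6,47,12],"q":{"gb":85,"jn":14,"nfi":70}}
After op 3 (remove /en): {"q":{"gb":85,"jn":14,"nfi":70}}
After op 4 (add /uf 62): {"q":{"gb":85,"jn":14,"nfi":70},"uf":62}
After op 5 (replace /q/jn 18): {"q":{"gb":85,"jn":18,"nfi":70},"uf":62}
After op 6 (replace /q 62): {"q":62,"uf":62}
After op 7 (add /j 21): {"j":21,"q":62,"uf":62}
After op 8 (replace /j 37): {"j":37,"q":62,"uf":62}
After op 9 (replace /j 26): {"j":26,"q":62,"uf":62}
After op 10 (replace /q 73): {"j":26,"q":73,"uf":62}
After op 11 (replace /j 2): {"j":2,"q":73,"uf":62}
After op 12 (add /k 34): {"j":2,"k":34,"q":73,"uf":62}
After op 13 (replace /q 45): {"j":2,"k":34,"q":45,"uf":62}
After op 14 (replace /q 25): {"j":2,"k":34,"q":25,"uf":62}
After op 15 (remove /k): {"j":2,"q":25,"uf":62}
After op 16 (add /uf 24): {"j":2,"q":25,"uf":24}

Answer: {"j":2,"q":25,"uf":24}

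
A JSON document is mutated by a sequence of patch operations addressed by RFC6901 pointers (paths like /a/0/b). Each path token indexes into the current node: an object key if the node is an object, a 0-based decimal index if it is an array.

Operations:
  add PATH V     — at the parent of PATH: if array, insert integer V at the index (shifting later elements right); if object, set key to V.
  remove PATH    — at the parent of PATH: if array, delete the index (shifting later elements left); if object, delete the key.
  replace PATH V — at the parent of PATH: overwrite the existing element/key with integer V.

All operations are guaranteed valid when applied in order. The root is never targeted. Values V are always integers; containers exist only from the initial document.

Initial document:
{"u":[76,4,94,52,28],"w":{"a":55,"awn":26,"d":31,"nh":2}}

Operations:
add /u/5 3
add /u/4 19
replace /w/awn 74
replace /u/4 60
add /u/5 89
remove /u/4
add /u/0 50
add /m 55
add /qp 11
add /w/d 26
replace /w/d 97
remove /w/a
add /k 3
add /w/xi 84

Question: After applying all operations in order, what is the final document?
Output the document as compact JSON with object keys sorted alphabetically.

Answer: {"k":3,"m":55,"qp":11,"u":[50,76,4,94,52,89,28,3],"w":{"awn":74,"d":97,"nh":2,"xi":84}}

Derivation:
After op 1 (add /u/5 3): {"u":[76,4,94,52,28,3],"w":{"a":55,"awn":26,"d":31,"nh":2}}
After op 2 (add /u/4 19): {"u":[76,4,94,52,19,28,3],"w":{"a":55,"awn":26,"d":31,"nh":2}}
After op 3 (replace /w/awn 74): {"u":[76,4,94,52,19,28,3],"w":{"a":55,"awn":74,"d":31,"nh":2}}
After op 4 (replace /u/4 60): {"u":[76,4,94,52,60,28,3],"w":{"a":55,"awn":74,"d":31,"nh":2}}
After op 5 (add /u/5 89): {"u":[76,4,94,52,60,89,28,3],"w":{"a":55,"awn":74,"d":31,"nh":2}}
After op 6 (remove /u/4): {"u":[76,4,94,52,89,28,3],"w":{"a":55,"awn":74,"d":31,"nh":2}}
After op 7 (add /u/0 50): {"u":[50,76,4,94,52,89,28,3],"w":{"a":55,"awn":74,"d":31,"nh":2}}
After op 8 (add /m 55): {"m":55,"u":[50,76,4,94,52,89,28,3],"w":{"a":55,"awn":74,"d":31,"nh":2}}
After op 9 (add /qp 11): {"m":55,"qp":11,"u":[50,76,4,94,52,89,28,3],"w":{"a":55,"awn":74,"d":31,"nh":2}}
After op 10 (add /w/d 26): {"m":55,"qp":11,"u":[50,76,4,94,52,89,28,3],"w":{"a":55,"awn":74,"d":26,"nh":2}}
After op 11 (replace /w/d 97): {"m":55,"qp":11,"u":[50,76,4,94,52,89,28,3],"w":{"a":55,"awn":74,"d":97,"nh":2}}
After op 12 (remove /w/a): {"m":55,"qp":11,"u":[50,76,4,94,52,89,28,3],"w":{"awn":74,"d":97,"nh":2}}
After op 13 (add /k 3): {"k":3,"m":55,"qp":11,"u":[50,76,4,94,52,89,28,3],"w":{"awn":74,"d":97,"nh":2}}
After op 14 (add /w/xi 84): {"k":3,"m":55,"qp":11,"u":[50,76,4,94,52,89,28,3],"w":{"awn":74,"d":97,"nh":2,"xi":84}}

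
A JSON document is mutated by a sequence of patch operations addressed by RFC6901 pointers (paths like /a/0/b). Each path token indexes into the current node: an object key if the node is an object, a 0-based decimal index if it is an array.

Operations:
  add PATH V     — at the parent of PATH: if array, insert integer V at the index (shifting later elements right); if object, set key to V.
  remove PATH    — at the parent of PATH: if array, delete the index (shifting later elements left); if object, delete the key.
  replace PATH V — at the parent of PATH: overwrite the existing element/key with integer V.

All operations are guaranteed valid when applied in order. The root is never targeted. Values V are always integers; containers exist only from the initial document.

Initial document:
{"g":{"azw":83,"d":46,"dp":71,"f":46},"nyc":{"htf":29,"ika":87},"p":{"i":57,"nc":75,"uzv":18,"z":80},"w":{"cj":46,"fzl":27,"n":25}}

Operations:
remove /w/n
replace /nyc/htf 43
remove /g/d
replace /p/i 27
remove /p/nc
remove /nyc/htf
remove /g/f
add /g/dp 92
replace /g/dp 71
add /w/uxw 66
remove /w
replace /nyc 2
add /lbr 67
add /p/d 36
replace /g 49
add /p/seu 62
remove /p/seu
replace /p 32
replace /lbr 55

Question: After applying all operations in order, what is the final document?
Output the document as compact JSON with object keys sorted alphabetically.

After op 1 (remove /w/n): {"g":{"azw":83,"d":46,"dp":71,"f":46},"nyc":{"htf":29,"ika":87},"p":{"i":57,"nc":75,"uzv":18,"z":80},"w":{"cj":46,"fzl":27}}
After op 2 (replace /nyc/htf 43): {"g":{"azw":83,"d":46,"dp":71,"f":46},"nyc":{"htf":43,"ika":87},"p":{"i":57,"nc":75,"uzv":18,"z":80},"w":{"cj":46,"fzl":27}}
After op 3 (remove /g/d): {"g":{"azw":83,"dp":71,"f":46},"nyc":{"htf":43,"ika":87},"p":{"i":57,"nc":75,"uzv":18,"z":80},"w":{"cj":46,"fzl":27}}
After op 4 (replace /p/i 27): {"g":{"azw":83,"dp":71,"f":46},"nyc":{"htf":43,"ika":87},"p":{"i":27,"nc":75,"uzv":18,"z":80},"w":{"cj":46,"fzl":27}}
After op 5 (remove /p/nc): {"g":{"azw":83,"dp":71,"f":46},"nyc":{"htf":43,"ika":87},"p":{"i":27,"uzv":18,"z":80},"w":{"cj":46,"fzl":27}}
After op 6 (remove /nyc/htf): {"g":{"azw":83,"dp":71,"f":46},"nyc":{"ika":87},"p":{"i":27,"uzv":18,"z":80},"w":{"cj":46,"fzl":27}}
After op 7 (remove /g/f): {"g":{"azw":83,"dp":71},"nyc":{"ika":87},"p":{"i":27,"uzv":18,"z":80},"w":{"cj":46,"fzl":27}}
After op 8 (add /g/dp 92): {"g":{"azw":83,"dp":92},"nyc":{"ika":87},"p":{"i":27,"uzv":18,"z":80},"w":{"cj":46,"fzl":27}}
After op 9 (replace /g/dp 71): {"g":{"azw":83,"dp":71},"nyc":{"ika":87},"p":{"i":27,"uzv":18,"z":80},"w":{"cj":46,"fzl":27}}
After op 10 (add /w/uxw 66): {"g":{"azw":83,"dp":71},"nyc":{"ika":87},"p":{"i":27,"uzv":18,"z":80},"w":{"cj":46,"fzl":27,"uxw":66}}
After op 11 (remove /w): {"g":{"azw":83,"dp":71},"nyc":{"ika":87},"p":{"i":27,"uzv":18,"z":80}}
After op 12 (replace /nyc 2): {"g":{"azw":83,"dp":71},"nyc":2,"p":{"i":27,"uzv":18,"z":80}}
After op 13 (add /lbr 67): {"g":{"azw":83,"dp":71},"lbr":67,"nyc":2,"p":{"i":27,"uzv":18,"z":80}}
After op 14 (add /p/d 36): {"g":{"azw":83,"dp":71},"lbr":67,"nyc":2,"p":{"d":36,"i":27,"uzv":18,"z":80}}
After op 15 (replace /g 49): {"g":49,"lbr":67,"nyc":2,"p":{"d":36,"i":27,"uzv":18,"z":80}}
After op 16 (add /p/seu 62): {"g":49,"lbr":67,"nyc":2,"p":{"d":36,"i":27,"seu":62,"uzv":18,"z":80}}
After op 17 (remove /p/seu): {"g":49,"lbr":67,"nyc":2,"p":{"d":36,"i":27,"uzv":18,"z":80}}
After op 18 (replace /p 32): {"g":49,"lbr":67,"nyc":2,"p":32}
After op 19 (replace /lbr 55): {"g":49,"lbr":55,"nyc":2,"p":32}

Answer: {"g":49,"lbr":55,"nyc":2,"p":32}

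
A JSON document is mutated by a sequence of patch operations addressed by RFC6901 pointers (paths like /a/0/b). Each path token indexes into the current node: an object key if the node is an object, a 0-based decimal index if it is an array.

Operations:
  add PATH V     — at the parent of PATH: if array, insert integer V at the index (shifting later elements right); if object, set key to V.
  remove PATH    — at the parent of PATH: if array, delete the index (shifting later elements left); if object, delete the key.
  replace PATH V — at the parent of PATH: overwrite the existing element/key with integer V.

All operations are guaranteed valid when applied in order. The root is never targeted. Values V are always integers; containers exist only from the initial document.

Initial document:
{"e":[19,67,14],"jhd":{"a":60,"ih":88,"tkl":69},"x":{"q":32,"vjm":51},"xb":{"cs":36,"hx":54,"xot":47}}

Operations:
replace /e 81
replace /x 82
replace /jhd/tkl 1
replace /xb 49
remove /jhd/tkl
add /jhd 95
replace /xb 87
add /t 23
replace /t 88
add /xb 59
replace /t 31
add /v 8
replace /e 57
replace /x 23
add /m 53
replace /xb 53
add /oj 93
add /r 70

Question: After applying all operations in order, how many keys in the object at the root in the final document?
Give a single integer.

After op 1 (replace /e 81): {"e":81,"jhd":{"a":60,"ih":88,"tkl":69},"x":{"q":32,"vjm":51},"xb":{"cs":36,"hx":54,"xot":47}}
After op 2 (replace /x 82): {"e":81,"jhd":{"a":60,"ih":88,"tkl":69},"x":82,"xb":{"cs":36,"hx":54,"xot":47}}
After op 3 (replace /jhd/tkl 1): {"e":81,"jhd":{"a":60,"ih":88,"tkl":1},"x":82,"xb":{"cs":36,"hx":54,"xot":47}}
After op 4 (replace /xb 49): {"e":81,"jhd":{"a":60,"ih":88,"tkl":1},"x":82,"xb":49}
After op 5 (remove /jhd/tkl): {"e":81,"jhd":{"a":60,"ih":88},"x":82,"xb":49}
After op 6 (add /jhd 95): {"e":81,"jhd":95,"x":82,"xb":49}
After op 7 (replace /xb 87): {"e":81,"jhd":95,"x":82,"xb":87}
After op 8 (add /t 23): {"e":81,"jhd":95,"t":23,"x":82,"xb":87}
After op 9 (replace /t 88): {"e":81,"jhd":95,"t":88,"x":82,"xb":87}
After op 10 (add /xb 59): {"e":81,"jhd":95,"t":88,"x":82,"xb":59}
After op 11 (replace /t 31): {"e":81,"jhd":95,"t":31,"x":82,"xb":59}
After op 12 (add /v 8): {"e":81,"jhd":95,"t":31,"v":8,"x":82,"xb":59}
After op 13 (replace /e 57): {"e":57,"jhd":95,"t":31,"v":8,"x":82,"xb":59}
After op 14 (replace /x 23): {"e":57,"jhd":95,"t":31,"v":8,"x":23,"xb":59}
After op 15 (add /m 53): {"e":57,"jhd":95,"m":53,"t":31,"v":8,"x":23,"xb":59}
After op 16 (replace /xb 53): {"e":57,"jhd":95,"m":53,"t":31,"v":8,"x":23,"xb":53}
After op 17 (add /oj 93): {"e":57,"jhd":95,"m":53,"oj":93,"t":31,"v":8,"x":23,"xb":53}
After op 18 (add /r 70): {"e":57,"jhd":95,"m":53,"oj":93,"r":70,"t":31,"v":8,"x":23,"xb":53}
Size at the root: 9

Answer: 9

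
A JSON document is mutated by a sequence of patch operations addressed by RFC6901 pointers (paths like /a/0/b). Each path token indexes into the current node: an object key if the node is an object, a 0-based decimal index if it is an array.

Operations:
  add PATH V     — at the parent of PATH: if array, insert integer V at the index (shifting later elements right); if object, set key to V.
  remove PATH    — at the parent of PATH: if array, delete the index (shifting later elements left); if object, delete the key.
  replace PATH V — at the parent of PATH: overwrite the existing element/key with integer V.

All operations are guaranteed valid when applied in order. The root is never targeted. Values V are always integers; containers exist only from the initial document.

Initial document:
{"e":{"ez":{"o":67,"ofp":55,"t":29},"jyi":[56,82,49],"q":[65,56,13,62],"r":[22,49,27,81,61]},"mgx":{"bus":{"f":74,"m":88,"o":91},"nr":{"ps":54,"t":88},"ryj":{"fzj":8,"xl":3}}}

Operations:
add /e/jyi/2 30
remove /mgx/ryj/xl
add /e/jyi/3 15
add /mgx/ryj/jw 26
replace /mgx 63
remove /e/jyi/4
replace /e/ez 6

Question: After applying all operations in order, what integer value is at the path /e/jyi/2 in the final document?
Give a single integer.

After op 1 (add /e/jyi/2 30): {"e":{"ez":{"o":67,"ofp":55,"t":29},"jyi":[56,82,30,49],"q":[65,56,13,62],"r":[22,49,27,81,61]},"mgx":{"bus":{"f":74,"m":88,"o":91},"nr":{"ps":54,"t":88},"ryj":{"fzj":8,"xl":3}}}
After op 2 (remove /mgx/ryj/xl): {"e":{"ez":{"o":67,"ofp":55,"t":29},"jyi":[56,82,30,49],"q":[65,56,13,62],"r":[22,49,27,81,61]},"mgx":{"bus":{"f":74,"m":88,"o":91},"nr":{"ps":54,"t":88},"ryj":{"fzj":8}}}
After op 3 (add /e/jyi/3 15): {"e":{"ez":{"o":67,"ofp":55,"t":29},"jyi":[56,82,30,15,49],"q":[65,56,13,62],"r":[22,49,27,81,61]},"mgx":{"bus":{"f":74,"m":88,"o":91},"nr":{"ps":54,"t":88},"ryj":{"fzj":8}}}
After op 4 (add /mgx/ryj/jw 26): {"e":{"ez":{"o":67,"ofp":55,"t":29},"jyi":[56,82,30,15,49],"q":[65,56,13,62],"r":[22,49,27,81,61]},"mgx":{"bus":{"f":74,"m":88,"o":91},"nr":{"ps":54,"t":88},"ryj":{"fzj":8,"jw":26}}}
After op 5 (replace /mgx 63): {"e":{"ez":{"o":67,"ofp":55,"t":29},"jyi":[56,82,30,15,49],"q":[65,56,13,62],"r":[22,49,27,81,61]},"mgx":63}
After op 6 (remove /e/jyi/4): {"e":{"ez":{"o":67,"ofp":55,"t":29},"jyi":[56,82,30,15],"q":[65,56,13,62],"r":[22,49,27,81,61]},"mgx":63}
After op 7 (replace /e/ez 6): {"e":{"ez":6,"jyi":[56,82,30,15],"q":[65,56,13,62],"r":[22,49,27,81,61]},"mgx":63}
Value at /e/jyi/2: 30

Answer: 30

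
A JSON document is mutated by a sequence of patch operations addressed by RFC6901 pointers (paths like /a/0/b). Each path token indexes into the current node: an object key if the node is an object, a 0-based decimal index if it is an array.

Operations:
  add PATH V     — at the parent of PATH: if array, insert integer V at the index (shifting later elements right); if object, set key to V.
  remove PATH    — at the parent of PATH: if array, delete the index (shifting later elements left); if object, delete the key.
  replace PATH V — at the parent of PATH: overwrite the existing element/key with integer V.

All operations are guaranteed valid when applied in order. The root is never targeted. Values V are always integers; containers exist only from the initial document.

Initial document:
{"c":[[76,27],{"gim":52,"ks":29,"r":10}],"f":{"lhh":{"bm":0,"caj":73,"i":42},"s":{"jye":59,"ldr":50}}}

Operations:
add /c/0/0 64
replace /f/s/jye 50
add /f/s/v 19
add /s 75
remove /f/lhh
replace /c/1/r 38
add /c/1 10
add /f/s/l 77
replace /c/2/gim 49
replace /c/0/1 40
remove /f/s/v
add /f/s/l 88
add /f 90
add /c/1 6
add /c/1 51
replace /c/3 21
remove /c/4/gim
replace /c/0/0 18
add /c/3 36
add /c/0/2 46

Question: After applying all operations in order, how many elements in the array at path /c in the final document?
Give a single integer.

After op 1 (add /c/0/0 64): {"c":[[64,76,27],{"gim":52,"ks":29,"r":10}],"f":{"lhh":{"bm":0,"caj":73,"i":42},"s":{"jye":59,"ldr":50}}}
After op 2 (replace /f/s/jye 50): {"c":[[64,76,27],{"gim":52,"ks":29,"r":10}],"f":{"lhh":{"bm":0,"caj":73,"i":42},"s":{"jye":50,"ldr":50}}}
After op 3 (add /f/s/v 19): {"c":[[64,76,27],{"gim":52,"ks":29,"r":10}],"f":{"lhh":{"bm":0,"caj":73,"i":42},"s":{"jye":50,"ldr":50,"v":19}}}
After op 4 (add /s 75): {"c":[[64,76,27],{"gim":52,"ks":29,"r":10}],"f":{"lhh":{"bm":0,"caj":73,"i":42},"s":{"jye":50,"ldr":50,"v":19}},"s":75}
After op 5 (remove /f/lhh): {"c":[[64,76,27],{"gim":52,"ks":29,"r":10}],"f":{"s":{"jye":50,"ldr":50,"v":19}},"s":75}
After op 6 (replace /c/1/r 38): {"c":[[64,76,27],{"gim":52,"ks":29,"r":38}],"f":{"s":{"jye":50,"ldr":50,"v":19}},"s":75}
After op 7 (add /c/1 10): {"c":[[64,76,27],10,{"gim":52,"ks":29,"r":38}],"f":{"s":{"jye":50,"ldr":50,"v":19}},"s":75}
After op 8 (add /f/s/l 77): {"c":[[64,76,27],10,{"gim":52,"ks":29,"r":38}],"f":{"s":{"jye":50,"l":77,"ldr":50,"v":19}},"s":75}
After op 9 (replace /c/2/gim 49): {"c":[[64,76,27],10,{"gim":49,"ks":29,"r":38}],"f":{"s":{"jye":50,"l":77,"ldr":50,"v":19}},"s":75}
After op 10 (replace /c/0/1 40): {"c":[[64,40,27],10,{"gim":49,"ks":29,"r":38}],"f":{"s":{"jye":50,"l":77,"ldr":50,"v":19}},"s":75}
After op 11 (remove /f/s/v): {"c":[[64,40,27],10,{"gim":49,"ks":29,"r":38}],"f":{"s":{"jye":50,"l":77,"ldr":50}},"s":75}
After op 12 (add /f/s/l 88): {"c":[[64,40,27],10,{"gim":49,"ks":29,"r":38}],"f":{"s":{"jye":50,"l":88,"ldr":50}},"s":75}
After op 13 (add /f 90): {"c":[[64,40,27],10,{"gim":49,"ks":29,"r":38}],"f":90,"s":75}
After op 14 (add /c/1 6): {"c":[[64,40,27],6,10,{"gim":49,"ks":29,"r":38}],"f":90,"s":75}
After op 15 (add /c/1 51): {"c":[[64,40,27],51,6,10,{"gim":49,"ks":29,"r":38}],"f":90,"s":75}
After op 16 (replace /c/3 21): {"c":[[64,40,27],51,6,21,{"gim":49,"ks":29,"r":38}],"f":90,"s":75}
After op 17 (remove /c/4/gim): {"c":[[64,40,27],51,6,21,{"ks":29,"r":38}],"f":90,"s":75}
After op 18 (replace /c/0/0 18): {"c":[[18,40,27],51,6,21,{"ks":29,"r":38}],"f":90,"s":75}
After op 19 (add /c/3 36): {"c":[[18,40,27],51,6,36,21,{"ks":29,"r":38}],"f":90,"s":75}
After op 20 (add /c/0/2 46): {"c":[[18,40,46,27],51,6,36,21,{"ks":29,"r":38}],"f":90,"s":75}
Size at path /c: 6

Answer: 6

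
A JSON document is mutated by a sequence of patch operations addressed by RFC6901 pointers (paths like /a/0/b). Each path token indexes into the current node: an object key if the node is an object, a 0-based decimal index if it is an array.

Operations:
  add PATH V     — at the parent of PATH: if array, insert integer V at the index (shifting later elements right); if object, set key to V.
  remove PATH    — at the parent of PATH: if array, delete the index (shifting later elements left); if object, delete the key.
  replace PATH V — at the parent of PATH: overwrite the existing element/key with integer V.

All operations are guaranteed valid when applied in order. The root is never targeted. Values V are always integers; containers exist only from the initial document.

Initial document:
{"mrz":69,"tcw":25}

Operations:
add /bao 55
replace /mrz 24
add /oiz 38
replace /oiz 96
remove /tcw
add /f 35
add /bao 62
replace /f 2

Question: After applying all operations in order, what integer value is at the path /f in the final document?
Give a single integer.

After op 1 (add /bao 55): {"bao":55,"mrz":69,"tcw":25}
After op 2 (replace /mrz 24): {"bao":55,"mrz":24,"tcw":25}
After op 3 (add /oiz 38): {"bao":55,"mrz":24,"oiz":38,"tcw":25}
After op 4 (replace /oiz 96): {"bao":55,"mrz":24,"oiz":96,"tcw":25}
After op 5 (remove /tcw): {"bao":55,"mrz":24,"oiz":96}
After op 6 (add /f 35): {"bao":55,"f":35,"mrz":24,"oiz":96}
After op 7 (add /bao 62): {"bao":62,"f":35,"mrz":24,"oiz":96}
After op 8 (replace /f 2): {"bao":62,"f":2,"mrz":24,"oiz":96}
Value at /f: 2

Answer: 2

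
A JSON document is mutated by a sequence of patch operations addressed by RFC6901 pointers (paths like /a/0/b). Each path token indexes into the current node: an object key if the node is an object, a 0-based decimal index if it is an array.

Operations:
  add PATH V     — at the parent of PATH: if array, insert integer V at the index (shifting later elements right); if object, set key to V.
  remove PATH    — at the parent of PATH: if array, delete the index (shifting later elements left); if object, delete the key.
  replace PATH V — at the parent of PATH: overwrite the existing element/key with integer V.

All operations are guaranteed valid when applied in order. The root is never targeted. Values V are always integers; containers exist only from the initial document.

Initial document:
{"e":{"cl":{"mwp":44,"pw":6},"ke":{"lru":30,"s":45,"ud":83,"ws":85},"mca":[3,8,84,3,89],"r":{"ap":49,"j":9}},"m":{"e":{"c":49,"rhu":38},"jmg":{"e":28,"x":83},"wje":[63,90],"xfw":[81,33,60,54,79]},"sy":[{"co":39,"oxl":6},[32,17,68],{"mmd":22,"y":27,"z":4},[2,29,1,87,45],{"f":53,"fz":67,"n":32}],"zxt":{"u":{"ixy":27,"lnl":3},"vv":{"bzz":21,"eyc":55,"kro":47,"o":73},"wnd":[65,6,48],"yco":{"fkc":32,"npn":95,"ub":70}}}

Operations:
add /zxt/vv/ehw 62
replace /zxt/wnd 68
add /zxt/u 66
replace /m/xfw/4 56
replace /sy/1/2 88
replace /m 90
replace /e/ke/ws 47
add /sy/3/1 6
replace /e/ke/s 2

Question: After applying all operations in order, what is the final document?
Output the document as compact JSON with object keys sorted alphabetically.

After op 1 (add /zxt/vv/ehw 62): {"e":{"cl":{"mwp":44,"pw":6},"ke":{"lru":30,"s":45,"ud":83,"ws":85},"mca":[3,8,84,3,89],"r":{"ap":49,"j":9}},"m":{"e":{"c":49,"rhu":38},"jmg":{"e":28,"x":83},"wje":[63,90],"xfw":[81,33,60,54,79]},"sy":[{"co":39,"oxl":6},[32,17,68],{"mmd":22,"y":27,"z":4},[2,29,1,87,45],{"f":53,"fz":67,"n":32}],"zxt":{"u":{"ixy":27,"lnl":3},"vv":{"bzz":21,"ehw":62,"eyc":55,"kro":47,"o":73},"wnd":[65,6,48],"yco":{"fkc":32,"npn":95,"ub":70}}}
After op 2 (replace /zxt/wnd 68): {"e":{"cl":{"mwp":44,"pw":6},"ke":{"lru":30,"s":45,"ud":83,"ws":85},"mca":[3,8,84,3,89],"r":{"ap":49,"j":9}},"m":{"e":{"c":49,"rhu":38},"jmg":{"e":28,"x":83},"wje":[63,90],"xfw":[81,33,60,54,79]},"sy":[{"co":39,"oxl":6},[32,17,68],{"mmd":22,"y":27,"z":4},[2,29,1,87,45],{"f":53,"fz":67,"n":32}],"zxt":{"u":{"ixy":27,"lnl":3},"vv":{"bzz":21,"ehw":62,"eyc":55,"kro":47,"o":73},"wnd":68,"yco":{"fkc":32,"npn":95,"ub":70}}}
After op 3 (add /zxt/u 66): {"e":{"cl":{"mwp":44,"pw":6},"ke":{"lru":30,"s":45,"ud":83,"ws":85},"mca":[3,8,84,3,89],"r":{"ap":49,"j":9}},"m":{"e":{"c":49,"rhu":38},"jmg":{"e":28,"x":83},"wje":[63,90],"xfw":[81,33,60,54,79]},"sy":[{"co":39,"oxl":6},[32,17,68],{"mmd":22,"y":27,"z":4},[2,29,1,87,45],{"f":53,"fz":67,"n":32}],"zxt":{"u":66,"vv":{"bzz":21,"ehw":62,"eyc":55,"kro":47,"o":73},"wnd":68,"yco":{"fkc":32,"npn":95,"ub":70}}}
After op 4 (replace /m/xfw/4 56): {"e":{"cl":{"mwp":44,"pw":6},"ke":{"lru":30,"s":45,"ud":83,"ws":85},"mca":[3,8,84,3,89],"r":{"ap":49,"j":9}},"m":{"e":{"c":49,"rhu":38},"jmg":{"e":28,"x":83},"wje":[63,90],"xfw":[81,33,60,54,56]},"sy":[{"co":39,"oxl":6},[32,17,68],{"mmd":22,"y":27,"z":4},[2,29,1,87,45],{"f":53,"fz":67,"n":32}],"zxt":{"u":66,"vv":{"bzz":21,"ehw":62,"eyc":55,"kro":47,"o":73},"wnd":68,"yco":{"fkc":32,"npn":95,"ub":70}}}
After op 5 (replace /sy/1/2 88): {"e":{"cl":{"mwp":44,"pw":6},"ke":{"lru":30,"s":45,"ud":83,"ws":85},"mca":[3,8,84,3,89],"r":{"ap":49,"j":9}},"m":{"e":{"c":49,"rhu":38},"jmg":{"e":28,"x":83},"wje":[63,90],"xfw":[81,33,60,54,56]},"sy":[{"co":39,"oxl":6},[32,17,88],{"mmd":22,"y":27,"z":4},[2,29,1,87,45],{"f":53,"fz":67,"n":32}],"zxt":{"u":66,"vv":{"bzz":21,"ehw":62,"eyc":55,"kro":47,"o":73},"wnd":68,"yco":{"fkc":32,"npn":95,"ub":70}}}
After op 6 (replace /m 90): {"e":{"cl":{"mwp":44,"pw":6},"ke":{"lru":30,"s":45,"ud":83,"ws":85},"mca":[3,8,84,3,89],"r":{"ap":49,"j":9}},"m":90,"sy":[{"co":39,"oxl":6},[32,17,88],{"mmd":22,"y":27,"z":4},[2,29,1,87,45],{"f":53,"fz":67,"n":32}],"zxt":{"u":66,"vv":{"bzz":21,"ehw":62,"eyc":55,"kro":47,"o":73},"wnd":68,"yco":{"fkc":32,"npn":95,"ub":70}}}
After op 7 (replace /e/ke/ws 47): {"e":{"cl":{"mwp":44,"pw":6},"ke":{"lru":30,"s":45,"ud":83,"ws":47},"mca":[3,8,84,3,89],"r":{"ap":49,"j":9}},"m":90,"sy":[{"co":39,"oxl":6},[32,17,88],{"mmd":22,"y":27,"z":4},[2,29,1,87,45],{"f":53,"fz":67,"n":32}],"zxt":{"u":66,"vv":{"bzz":21,"ehw":62,"eyc":55,"kro":47,"o":73},"wnd":68,"yco":{"fkc":32,"npn":95,"ub":70}}}
After op 8 (add /sy/3/1 6): {"e":{"cl":{"mwp":44,"pw":6},"ke":{"lru":30,"s":45,"ud":83,"ws":47},"mca":[3,8,84,3,89],"r":{"ap":49,"j":9}},"m":90,"sy":[{"co":39,"oxl":6},[32,17,88],{"mmd":22,"y":27,"z":4},[2,6,29,1,87,45],{"f":53,"fz":67,"n":32}],"zxt":{"u":66,"vv":{"bzz":21,"ehw":62,"eyc":55,"kro":47,"o":73},"wnd":68,"yco":{"fkc":32,"npn":95,"ub":70}}}
After op 9 (replace /e/ke/s 2): {"e":{"cl":{"mwp":44,"pw":6},"ke":{"lru":30,"s":2,"ud":83,"ws":47},"mca":[3,8,84,3,89],"r":{"ap":49,"j":9}},"m":90,"sy":[{"co":39,"oxl":6},[32,17,88],{"mmd":22,"y":27,"z":4},[2,6,29,1,87,45],{"f":53,"fz":67,"n":32}],"zxt":{"u":66,"vv":{"bzz":21,"ehw":62,"eyc":55,"kro":47,"o":73},"wnd":68,"yco":{"fkc":32,"npn":95,"ub":70}}}

Answer: {"e":{"cl":{"mwp":44,"pw":6},"ke":{"lru":30,"s":2,"ud":83,"ws":47},"mca":[3,8,84,3,89],"r":{"ap":49,"j":9}},"m":90,"sy":[{"co":39,"oxl":6},[32,17,88],{"mmd":22,"y":27,"z":4},[2,6,29,1,87,45],{"f":53,"fz":67,"n":32}],"zxt":{"u":66,"vv":{"bzz":21,"ehw":62,"eyc":55,"kro":47,"o":73},"wnd":68,"yco":{"fkc":32,"npn":95,"ub":70}}}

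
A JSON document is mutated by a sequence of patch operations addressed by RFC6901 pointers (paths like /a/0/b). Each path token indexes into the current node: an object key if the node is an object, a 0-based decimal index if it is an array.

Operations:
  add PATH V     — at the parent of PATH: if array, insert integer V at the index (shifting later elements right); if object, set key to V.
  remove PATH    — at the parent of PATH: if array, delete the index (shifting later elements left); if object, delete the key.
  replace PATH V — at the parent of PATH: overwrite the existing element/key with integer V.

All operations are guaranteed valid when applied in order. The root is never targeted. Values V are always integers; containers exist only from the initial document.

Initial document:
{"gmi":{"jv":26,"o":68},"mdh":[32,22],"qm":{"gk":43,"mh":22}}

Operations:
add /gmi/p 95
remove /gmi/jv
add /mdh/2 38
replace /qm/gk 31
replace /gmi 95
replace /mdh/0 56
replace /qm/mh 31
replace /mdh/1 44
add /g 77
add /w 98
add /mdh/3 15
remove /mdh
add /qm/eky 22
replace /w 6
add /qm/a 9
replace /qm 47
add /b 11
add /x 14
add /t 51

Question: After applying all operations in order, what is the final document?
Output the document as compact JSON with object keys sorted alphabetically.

Answer: {"b":11,"g":77,"gmi":95,"qm":47,"t":51,"w":6,"x":14}

Derivation:
After op 1 (add /gmi/p 95): {"gmi":{"jv":26,"o":68,"p":95},"mdh":[32,22],"qm":{"gk":43,"mh":22}}
After op 2 (remove /gmi/jv): {"gmi":{"o":68,"p":95},"mdh":[32,22],"qm":{"gk":43,"mh":22}}
After op 3 (add /mdh/2 38): {"gmi":{"o":68,"p":95},"mdh":[32,22,38],"qm":{"gk":43,"mh":22}}
After op 4 (replace /qm/gk 31): {"gmi":{"o":68,"p":95},"mdh":[32,22,38],"qm":{"gk":31,"mh":22}}
After op 5 (replace /gmi 95): {"gmi":95,"mdh":[32,22,38],"qm":{"gk":31,"mh":22}}
After op 6 (replace /mdh/0 56): {"gmi":95,"mdh":[56,22,38],"qm":{"gk":31,"mh":22}}
After op 7 (replace /qm/mh 31): {"gmi":95,"mdh":[56,22,38],"qm":{"gk":31,"mh":31}}
After op 8 (replace /mdh/1 44): {"gmi":95,"mdh":[56,44,38],"qm":{"gk":31,"mh":31}}
After op 9 (add /g 77): {"g":77,"gmi":95,"mdh":[56,44,38],"qm":{"gk":31,"mh":31}}
After op 10 (add /w 98): {"g":77,"gmi":95,"mdh":[56,44,38],"qm":{"gk":31,"mh":31},"w":98}
After op 11 (add /mdh/3 15): {"g":77,"gmi":95,"mdh":[56,44,38,15],"qm":{"gk":31,"mh":31},"w":98}
After op 12 (remove /mdh): {"g":77,"gmi":95,"qm":{"gk":31,"mh":31},"w":98}
After op 13 (add /qm/eky 22): {"g":77,"gmi":95,"qm":{"eky":22,"gk":31,"mh":31},"w":98}
After op 14 (replace /w 6): {"g":77,"gmi":95,"qm":{"eky":22,"gk":31,"mh":31},"w":6}
After op 15 (add /qm/a 9): {"g":77,"gmi":95,"qm":{"a":9,"eky":22,"gk":31,"mh":31},"w":6}
After op 16 (replace /qm 47): {"g":77,"gmi":95,"qm":47,"w":6}
After op 17 (add /b 11): {"b":11,"g":77,"gmi":95,"qm":47,"w":6}
After op 18 (add /x 14): {"b":11,"g":77,"gmi":95,"qm":47,"w":6,"x":14}
After op 19 (add /t 51): {"b":11,"g":77,"gmi":95,"qm":47,"t":51,"w":6,"x":14}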